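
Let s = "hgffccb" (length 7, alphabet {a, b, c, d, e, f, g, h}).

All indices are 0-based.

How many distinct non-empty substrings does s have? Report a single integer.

26

sorted suffixes:
  #0 SA[0]=6  'b'
  #1 SA[1]=5  'cb'
  #2 SA[2]=4  'ccb'
  #3 SA[3]=3  'fccb'
  #4 SA[4]=2  'ffccb'
  #5 SA[5]=1  'gffccb'
  #6 SA[6]=0  'hgffccb'

SA = [6, 5, 4, 3, 2, 1, 0]
[i] adj suffixes → lcp
  [1] 6/5 → 0 ('')
  [2] 5/4 → 1 ('c')
  [3] 4/3 → 0 ('')
  [4] 3/2 → 1 ('f')
  [5] 2/1 → 0 ('')
  [6] 1/0 → 0 ('')

n(n+1)/2 = 7·8/2 = 28
Σ LCP = 0 + 0 + 1 + 0 + 1 + 0 + 0 = 2
distinct = 28 − 2 = 26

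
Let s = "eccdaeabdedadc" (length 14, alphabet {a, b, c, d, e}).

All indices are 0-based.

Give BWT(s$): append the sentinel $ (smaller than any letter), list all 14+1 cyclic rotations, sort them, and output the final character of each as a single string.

rank  rotation         last
    0  $eccdaeabdedadc  c
    1  abdedadc$eccdae  e
    2  adc$eccdaeabded  d
    3  aeabdedadc$eccd  d
    4  bdedadc$eccdaea  a
    5  c$eccdaeabdedad  d
    6  ccdaeabdedadc$e  e
    7  cdaeabdedadc$ec  c
    8  dadc$eccdaeabde  e
    9  daeabdedadc$ecc  c
   10  dc$eccdaeabdeda  a
   11  dedadc$eccdaeab  b
   12  eabdedadc$eccda  a
   13  eccdaeabdedadc$  $
   14  edadc$eccdaeabd  d

ceddadececaba$d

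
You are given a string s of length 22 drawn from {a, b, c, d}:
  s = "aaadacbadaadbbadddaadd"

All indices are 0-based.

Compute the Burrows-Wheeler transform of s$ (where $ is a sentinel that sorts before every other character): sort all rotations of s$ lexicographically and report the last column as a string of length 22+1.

rank  rotation                 last
    0  $aaadacbadaadbbadddaadd  d
    1  aaadacbadaadbbadddaadd$  $
    2  aadacbadaadbbadddaadd$a  a
    3  aadbbadddaadd$aaadacbad  d
    4  aadd$aaadacbadaadbbaddd  d
    5  acbadaadbbadddaadd$aaad  d
    6  adaadbbadddaadd$aaadacb  b
    7  adacbadaadbbadddaadd$aa  a
    8  adbbadddaadd$aaadacbada  a
    9  add$aaadacbadaadbbaddda  a
   10  adddaadd$aaadacbadaadbb  b
   11  badaadbbadddaadd$aaadac  c
   12  badddaadd$aaadacbadaadb  b
   13  bbadddaadd$aaadacbadaad  d
   14  cbadaadbbadddaadd$aaada  a
   15  d$aaadacbadaadbbadddaad  d
   16  daadbbadddaadd$aaadacba  a
   17  daadd$aaadacbadaadbbadd  d
   18  dacbadaadbbadddaadd$aaa  a
   19  dbbadddaadd$aaadacbadaa  a
   20  dd$aaadacbadaadbbadddaa  a
   21  ddaadd$aaadacbadaadbbad  d
   22  dddaadd$aaadacbadaadbba  a

d$adddbaaabcbdadadaaada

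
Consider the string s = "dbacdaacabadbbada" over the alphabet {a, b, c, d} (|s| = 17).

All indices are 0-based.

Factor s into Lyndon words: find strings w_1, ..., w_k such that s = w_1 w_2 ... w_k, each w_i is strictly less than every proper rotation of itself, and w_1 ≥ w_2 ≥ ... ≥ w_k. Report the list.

["d", "b", "acd", "aacabadbbad", "a"]

emit factor 1: 'd' (i=0, period=1)
emit factor 2: 'b' (i=1, period=1)
emit factor 3: 'acd' (i=2, period=3)
emit factor 4: 'aacabadbbad' (i=5, period=11)
emit factor 5: 'a' (i=16, period=1)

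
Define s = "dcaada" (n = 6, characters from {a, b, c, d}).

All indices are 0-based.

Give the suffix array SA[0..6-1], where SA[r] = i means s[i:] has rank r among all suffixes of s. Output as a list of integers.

rank→(start, suffix):
  0 → (5, 'a')
  1 → (2, 'aada')
  2 → (3, 'ada')
  3 → (1, 'caada')
  4 → (4, 'da')
  5 → (0, 'dcaada')

[5, 2, 3, 1, 4, 0]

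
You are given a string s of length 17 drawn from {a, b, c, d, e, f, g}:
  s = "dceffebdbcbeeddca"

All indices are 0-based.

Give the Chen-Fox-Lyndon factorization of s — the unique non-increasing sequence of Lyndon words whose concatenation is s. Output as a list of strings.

emit factor 1: 'd' (i=0, period=1)
emit factor 2: 'ceffe' (i=1, period=5)
emit factor 3: 'bd' (i=6, period=2)
emit factor 4: 'bcbeeddc' (i=8, period=8)
emit factor 5: 'a' (i=16, period=1)

["d", "ceffe", "bd", "bcbeeddc", "a"]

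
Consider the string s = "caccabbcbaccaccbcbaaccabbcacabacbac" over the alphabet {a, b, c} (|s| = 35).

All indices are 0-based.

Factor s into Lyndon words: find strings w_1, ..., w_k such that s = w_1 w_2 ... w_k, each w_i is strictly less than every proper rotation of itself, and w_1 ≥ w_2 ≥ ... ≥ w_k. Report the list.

emit factor 1: 'c' (i=0, period=1)
emit factor 2: 'acc' (i=1, period=3)
emit factor 3: 'abbcbaccaccbcb' (i=4, period=14)
emit factor 4: 'aaccabbcacabacbac' (i=18, period=17)

["c", "acc", "abbcbaccaccbcb", "aaccabbcacabacbac"]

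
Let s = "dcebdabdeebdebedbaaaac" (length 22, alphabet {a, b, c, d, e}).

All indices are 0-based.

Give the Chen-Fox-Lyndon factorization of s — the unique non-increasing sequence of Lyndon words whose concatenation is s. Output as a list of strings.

emit factor 1: 'd' (i=0, period=1)
emit factor 2: 'ce' (i=1, period=2)
emit factor 3: 'bd' (i=3, period=2)
emit factor 4: 'abdeebdebedb' (i=5, period=12)
emit factor 5: 'aaaac' (i=17, period=5)

["d", "ce", "bd", "abdeebdebedb", "aaaac"]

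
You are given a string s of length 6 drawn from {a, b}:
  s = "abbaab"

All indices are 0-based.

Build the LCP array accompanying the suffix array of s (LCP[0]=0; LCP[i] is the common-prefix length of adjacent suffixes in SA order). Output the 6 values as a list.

[0, 1, 2, 0, 1, 1]

sorted suffixes:
  #0 SA[0]=3  'aab'
  #1 SA[1]=4  'ab'
  #2 SA[2]=0  'abbaab'
  #3 SA[3]=5  'b'
  #4 SA[4]=2  'baab'
  #5 SA[5]=1  'bbaab'

SA = [3, 4, 0, 5, 2, 1]
rank  pair      lcp
   1  s[3:],s[4:]  1  'a'
   2  s[4:],s[0:]  2  'ab'
   3  s[0:],s[5:]  0  ''
   4  s[5:],s[2:]  1  'b'
   5  s[2:],s[1:]  1  'b'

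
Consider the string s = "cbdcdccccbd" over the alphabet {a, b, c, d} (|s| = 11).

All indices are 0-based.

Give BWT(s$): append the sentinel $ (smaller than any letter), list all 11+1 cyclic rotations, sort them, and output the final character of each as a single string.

dccc$ccddbcb

rank  rotation      last
    0  $cbdcdccccbd  d
    1  bd$cbdcdcccc  c
    2  bdcdccccbd$c  c
    3  cbd$cbdcdccc  c
    4  cbdcdccccbd$  $
    5  ccbd$cbdcdcc  c
    6  cccbd$cbdcdc  c
    7  ccccbd$cbdcd  d
    8  cdccccbd$cbd  d
    9  d$cbdcdccccb  b
   10  dccccbd$cbdc  c
   11  dcdccccbd$cb  b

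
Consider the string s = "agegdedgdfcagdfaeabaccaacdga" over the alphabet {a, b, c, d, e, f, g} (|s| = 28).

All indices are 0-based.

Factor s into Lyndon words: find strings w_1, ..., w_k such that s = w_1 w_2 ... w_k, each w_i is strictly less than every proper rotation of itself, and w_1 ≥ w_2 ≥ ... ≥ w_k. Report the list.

emit factor 1: 'agegdedgdfc' (i=0, period=11)
emit factor 2: 'agdf' (i=11, period=4)
emit factor 3: 'ae' (i=15, period=2)
emit factor 4: 'abacc' (i=17, period=5)
emit factor 5: 'aacdg' (i=22, period=5)
emit factor 6: 'a' (i=27, period=1)

["agegdedgdfc", "agdf", "ae", "abacc", "aacdg", "a"]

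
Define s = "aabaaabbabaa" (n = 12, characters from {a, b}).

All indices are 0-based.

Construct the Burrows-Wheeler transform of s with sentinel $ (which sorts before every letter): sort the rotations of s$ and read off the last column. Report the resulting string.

rank  rotation       last
    0  $aabaaabbabaa  a
    1  a$aabaaabbaba  a
    2  aa$aabaaabbab  b
    3  aaabbabaa$aab  b
    4  aabaaabbabaa$  $
    5  aabbabaa$aaba  a
    6  abaa$aabaaabb  b
    7  abaaabbabaa$a  a
    8  abbabaa$aabaa  a
    9  baa$aabaaabba  a
   10  baaabbabaa$aa  a
   11  babaa$aabaaab  b
   12  bbabaa$aabaaa  a

aabb$abaaaaba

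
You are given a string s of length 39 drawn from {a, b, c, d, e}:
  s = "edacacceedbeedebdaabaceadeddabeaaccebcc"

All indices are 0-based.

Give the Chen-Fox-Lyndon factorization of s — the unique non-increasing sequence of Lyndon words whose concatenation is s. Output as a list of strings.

emit factor 1: 'e' (i=0, period=1)
emit factor 2: 'd' (i=1, period=1)
emit factor 3: 'acacceedbeedebd' (i=2, period=15)
emit factor 4: 'aabaceadeddabeaaccebcc' (i=17, period=22)

["e", "d", "acacceedbeedebd", "aabaceadeddabeaaccebcc"]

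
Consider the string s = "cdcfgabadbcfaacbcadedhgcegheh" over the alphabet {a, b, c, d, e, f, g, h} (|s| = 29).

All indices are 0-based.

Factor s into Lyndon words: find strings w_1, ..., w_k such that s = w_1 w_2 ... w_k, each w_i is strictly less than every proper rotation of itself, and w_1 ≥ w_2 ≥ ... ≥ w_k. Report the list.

["cdcfg", "abadbcf", "aacbcadedhgcegheh"]

emit factor 1: 'cdcfg' (i=0, period=5)
emit factor 2: 'abadbcf' (i=5, period=7)
emit factor 3: 'aacbcadedhgcegheh' (i=12, period=17)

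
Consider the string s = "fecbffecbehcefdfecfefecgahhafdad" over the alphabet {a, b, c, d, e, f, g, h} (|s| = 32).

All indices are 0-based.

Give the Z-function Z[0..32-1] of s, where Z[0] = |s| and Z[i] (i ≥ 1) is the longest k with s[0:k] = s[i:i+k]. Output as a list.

[32, 0, 0, 0, 1, 4, 0, 0, 0, 0, 0, 0, 0, 1, 0, 3, 0, 0, 2, 0, 3, 0, 0, 0, 0, 0, 0, 0, 1, 0, 0, 0]

Z[0]=32
i=1: outside box; Z[1]=0
i=2: outside box; Z[2]=0
i=3: outside box; Z[3]=0
i=4: outside box; Z[4]=1 extend→box=[4,5)
i=5: outside box; Z[5]=4 extend→box=[5,9)
i=6: min(r-i=3, Z[1]=0)=0; Z[6]=0
i=7: min(r-i=2, Z[2]=0)=0; Z[7]=0
i=8: min(r-i=1, Z[3]=0)=0; Z[8]=0
i=9: outside box; Z[9]=0
i=10: outside box; Z[10]=0
i=11: outside box; Z[11]=0
i=12: outside box; Z[12]=0
i=13: outside box; Z[13]=1 extend→box=[13,14)
i=14: outside box; Z[14]=0
i=15: outside box; Z[15]=3 extend→box=[15,18)
i=16: min(r-i=2, Z[1]=0)=0; Z[16]=0
i=17: min(r-i=1, Z[2]=0)=0; Z[17]=0
i=18: outside box; Z[18]=2 extend→box=[18,20)
i=19: min(r-i=1, Z[1]=0)=0; Z[19]=0
i=20: outside box; Z[20]=3 extend→box=[20,23)
i=21: min(r-i=2, Z[1]=0)=0; Z[21]=0
i=22: min(r-i=1, Z[2]=0)=0; Z[22]=0
i=23: outside box; Z[23]=0
i=24: outside box; Z[24]=0
i=25: outside box; Z[25]=0
i=26: outside box; Z[26]=0
i=27: outside box; Z[27]=0
i=28: outside box; Z[28]=1 extend→box=[28,29)
i=29: outside box; Z[29]=0
i=30: outside box; Z[30]=0
i=31: outside box; Z[31]=0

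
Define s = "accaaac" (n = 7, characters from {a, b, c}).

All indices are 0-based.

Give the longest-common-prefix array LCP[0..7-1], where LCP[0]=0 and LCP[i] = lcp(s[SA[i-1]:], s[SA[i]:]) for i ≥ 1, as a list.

sorted suffixes:
  #0 SA[0]=3  'aaac'
  #1 SA[1]=4  'aac'
  #2 SA[2]=5  'ac'
  #3 SA[3]=0  'accaaac'
  #4 SA[4]=6  'c'
  #5 SA[5]=2  'caaac'
  #6 SA[6]=1  'ccaaac'

SA = [3, 4, 5, 0, 6, 2, 1]
rank  pair      lcp
   1  s[3:],s[4:]  2  'aa'
   2  s[4:],s[5:]  1  'a'
   3  s[5:],s[0:]  2  'ac'
   4  s[0:],s[6:]  0  ''
   5  s[6:],s[2:]  1  'c'
   6  s[2:],s[1:]  1  'c'

[0, 2, 1, 2, 0, 1, 1]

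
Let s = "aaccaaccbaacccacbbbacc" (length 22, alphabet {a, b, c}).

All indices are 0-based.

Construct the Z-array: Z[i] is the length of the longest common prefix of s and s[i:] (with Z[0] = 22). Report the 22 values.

Z[0]=22
i=1: outside box; Z[1]=1 extend→box=[1,2)
i=2: outside box; Z[2]=0
i=3: outside box; Z[3]=0
i=4: outside box; Z[4]=4 extend→box=[4,8)
i=5: min(r-i=3, Z[1]=1)=1; Z[5]=1
i=6: min(r-i=2, Z[2]=0)=0; Z[6]=0
i=7: min(r-i=1, Z[3]=0)=0; Z[7]=0
i=8: outside box; Z[8]=0
i=9: outside box; Z[9]=4 extend→box=[9,13)
i=10: min(r-i=3, Z[1]=1)=1; Z[10]=1
i=11: min(r-i=2, Z[2]=0)=0; Z[11]=0
i=12: min(r-i=1, Z[3]=0)=0; Z[12]=0
i=13: outside box; Z[13]=0
i=14: outside box; Z[14]=1 extend→box=[14,15)
i=15: outside box; Z[15]=0
i=16: outside box; Z[16]=0
i=17: outside box; Z[17]=0
i=18: outside box; Z[18]=0
i=19: outside box; Z[19]=1 extend→box=[19,20)
i=20: outside box; Z[20]=0
i=21: outside box; Z[21]=0

[22, 1, 0, 0, 4, 1, 0, 0, 0, 4, 1, 0, 0, 0, 1, 0, 0, 0, 0, 1, 0, 0]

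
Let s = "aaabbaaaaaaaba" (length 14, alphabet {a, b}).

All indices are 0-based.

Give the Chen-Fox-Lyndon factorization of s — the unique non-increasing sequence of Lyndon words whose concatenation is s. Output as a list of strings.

["aaabb", "aaaaaaab", "a"]

emit factor 1: 'aaabb' (i=0, period=5)
emit factor 2: 'aaaaaaab' (i=5, period=8)
emit factor 3: 'a' (i=13, period=1)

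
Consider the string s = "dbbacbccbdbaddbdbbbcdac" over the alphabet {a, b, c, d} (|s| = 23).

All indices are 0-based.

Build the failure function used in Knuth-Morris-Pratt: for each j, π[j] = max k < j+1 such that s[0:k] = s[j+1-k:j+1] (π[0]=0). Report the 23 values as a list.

[0, 0, 0, 0, 0, 0, 0, 0, 0, 1, 2, 0, 1, 1, 2, 1, 2, 3, 0, 0, 1, 0, 0]

π[0] = 0
j=1 s[j]='b': π[1]=0 (border '')
j=2 s[j]='b': π[2]=0 (border '')
j=3 s[j]='a': π[3]=0 (border '')
j=4 s[j]='c': π[4]=0 (border '')
j=5 s[j]='b': π[5]=0 (border '')
j=6 s[j]='c': π[6]=0 (border '')
j=7 s[j]='c': π[7]=0 (border '')
j=8 s[j]='b': π[8]=0 (border '')
j=9 s[j]='d': π[9]=1 (border 'd')
j=10 s[j]='b': π[10]=2 (border 'db')
j=11 s[j]='a': k: 2→0; π[11]=0 (border '')
j=12 s[j]='d': π[12]=1 (border 'd')
j=13 s[j]='d': k: 1→0; π[13]=1 (border 'd')
j=14 s[j]='b': π[14]=2 (border 'db')
j=15 s[j]='d': k: 2→0; π[15]=1 (border 'd')
j=16 s[j]='b': π[16]=2 (border 'db')
j=17 s[j]='b': π[17]=3 (border 'dbb')
j=18 s[j]='b': k: 3→0; π[18]=0 (border '')
j=19 s[j]='c': π[19]=0 (border '')
j=20 s[j]='d': π[20]=1 (border 'd')
j=21 s[j]='a': k: 1→0; π[21]=0 (border '')
j=22 s[j]='c': π[22]=0 (border '')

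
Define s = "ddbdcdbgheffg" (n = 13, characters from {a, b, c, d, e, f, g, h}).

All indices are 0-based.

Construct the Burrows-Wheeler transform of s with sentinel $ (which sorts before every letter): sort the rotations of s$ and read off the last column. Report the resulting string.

rank  rotation        last
    0  $ddbdcdbgheffg  g
    1  bdcdbgheffg$dd  d
    2  bgheffg$ddbdcd  d
    3  cdbgheffg$ddbd  d
    4  dbdcdbgheffg$d  d
    5  dbgheffg$ddbdc  c
    6  dcdbgheffg$ddb  b
    7  ddbdcdbgheffg$  $
    8  effg$ddbdcdbgh  h
    9  ffg$ddbdcdbghe  e
   10  fg$ddbdcdbghef  f
   11  g$ddbdcdbgheff  f
   12  gheffg$ddbdcdb  b
   13  heffg$ddbdcdbg  g

gddddcb$heffbg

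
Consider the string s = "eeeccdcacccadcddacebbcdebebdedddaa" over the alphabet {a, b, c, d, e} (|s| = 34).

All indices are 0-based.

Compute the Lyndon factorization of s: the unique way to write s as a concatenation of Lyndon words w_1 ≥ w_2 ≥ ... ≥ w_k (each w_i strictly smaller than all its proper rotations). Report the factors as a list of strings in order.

["e", "e", "e", "ccd", "c", "acccadcddacebbcdebebdeddd", "a", "a"]

emit factor 1: 'e' (i=0, period=1)
emit factor 2: 'e' (i=1, period=1)
emit factor 3: 'e' (i=2, period=1)
emit factor 4: 'ccd' (i=3, period=3)
emit factor 5: 'c' (i=6, period=1)
emit factor 6: 'acccadcddacebbcdebebdeddd' (i=7, period=25)
emit factor 7: 'a' (i=32, period=1)
emit factor 8: 'a' (i=33, period=1)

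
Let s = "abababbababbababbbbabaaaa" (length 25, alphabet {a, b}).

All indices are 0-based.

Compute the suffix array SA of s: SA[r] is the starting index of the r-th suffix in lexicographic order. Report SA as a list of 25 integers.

[24, 23, 22, 21, 19, 0, 2, 7, 12, 4, 9, 14, 20, 18, 1, 6, 11, 3, 8, 13, 17, 5, 10, 16, 15]

rank | idx | suffix
   0 |  24 | a
   1 |  23 | aa
   2 |  22 | aaa
   3 |  21 | aaaa
   4 |  19 | abaaaa
   5 |   0 | abababbababbababbbbabaaaa
   6 |   2 | ababbababbababbbbabaaaa
   7 |   7 | ababbababbbbabaaaa
   8 |  12 | ababbbbabaaaa
   9 |   4 | abbababbababbbbabaaaa
  10 |   9 | abbababbbbabaaaa
  11 |  14 | abbbbabaaaa
  12 |  20 | baaaa
  13 |  18 | babaaaa
  14 |   1 | bababbababbababbbbabaaaa
  15 |   6 | bababbababbbbabaaaa
  16 |  11 | bababbbbabaaaa
  17 |   3 | babbababbababbbbabaaaa
  18 |   8 | babbababbbbabaaaa
  19 |  13 | babbbbabaaaa
  20 |  17 | bbabaaaa
  21 |   5 | bbababbababbbbabaaaa
  22 |  10 | bbababbbbabaaaa
  23 |  16 | bbbabaaaa
  24 |  15 | bbbbabaaaa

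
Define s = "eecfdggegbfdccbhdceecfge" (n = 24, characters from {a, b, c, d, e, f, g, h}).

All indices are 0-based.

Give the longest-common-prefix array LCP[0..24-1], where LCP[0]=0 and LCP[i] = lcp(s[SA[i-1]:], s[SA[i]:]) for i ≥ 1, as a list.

[0, 1, 0, 1, 1, 1, 2, 0, 2, 1, 0, 1, 3, 1, 4, 1, 0, 2, 1, 0, 1, 2, 1, 0]

sorted suffixes:
  #0 SA[0]=9  'bfdccbhdceecfge'
  #1 SA[1]=14  'bhdceecfge'
  #2 SA[2]=13  'cbhdceecfge'
  #3 SA[3]=12  'ccbhdceecfge'
  #4 SA[4]=17  'ceecfge'
  #5 SA[5]=2  'cfdggegbfdccbhdceecfge'
  #6 SA[6]=20  'cfge'
  #7 SA[7]=11  'dccbhdceecfge'
  #8 SA[8]=16  'dceecfge'
  #9 SA[9]=4  'dggegbfdccbhdceecfge'
  #10 SA[10]=23  'e'
  #11 SA[11]=1  'ecfdggegbfdccbhdceecfge'
  #12 SA[12]=19  'ecfge'
  #13 SA[13]=0  'eecfdggegbfdccbhdceecfge'
  #14 SA[14]=18  'eecfge'
  #15 SA[15]=7  'egbfdccbhdceecfge'
  #16 SA[16]=10  'fdccbhdceecfge'
  #17 SA[17]=3  'fdggegbfdccbhdceecfge'
  #18 SA[18]=21  'fge'
  #19 SA[19]=8  'gbfdccbhdceecfge'
  #20 SA[20]=22  'ge'
  #21 SA[21]=6  'gegbfdccbhdceecfge'
  #22 SA[22]=5  'ggegbfdccbhdceecfge'
  #23 SA[23]=15  'hdceecfge'

SA = [9, 14, 13, 12, 17, 2, 20, 11, 16, 4, 23, 1, 19, 0, 18, 7, 10, 3, 21, 8, 22, 6, 5, 15]
[i] adj suffixes → lcp
  [1] 9/14 → 1 ('b')
  [2] 14/13 → 0 ('')
  [3] 13/12 → 1 ('c')
  [4] 12/17 → 1 ('c')
  [5] 17/2 → 1 ('c')
  [6] 2/20 → 2 ('cf')
  [7] 20/11 → 0 ('')
  [8] 11/16 → 2 ('dc')
  [9] 16/4 → 1 ('d')
  [10] 4/23 → 0 ('')
  [11] 23/1 → 1 ('e')
  [12] 1/19 → 3 ('ecf')
  [13] 19/0 → 1 ('e')
  [14] 0/18 → 4 ('eecf')
  [15] 18/7 → 1 ('e')
  [16] 7/10 → 0 ('')
  [17] 10/3 → 2 ('fd')
  [18] 3/21 → 1 ('f')
  [19] 21/8 → 0 ('')
  [20] 8/22 → 1 ('g')
  [21] 22/6 → 2 ('ge')
  [22] 6/5 → 1 ('g')
  [23] 5/15 → 0 ('')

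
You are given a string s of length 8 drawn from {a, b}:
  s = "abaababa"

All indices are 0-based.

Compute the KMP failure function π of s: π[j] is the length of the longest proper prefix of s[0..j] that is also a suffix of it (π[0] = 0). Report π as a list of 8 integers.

π[0] = 0
j=1 s[j]='b': π[1]=0 (border '')
j=2 s[j]='a': π[2]=1 (border 'a')
j=3 s[j]='a': k: 1→0; π[3]=1 (border 'a')
j=4 s[j]='b': π[4]=2 (border 'ab')
j=5 s[j]='a': π[5]=3 (border 'aba')
j=6 s[j]='b': k: 3→1; π[6]=2 (border 'ab')
j=7 s[j]='a': π[7]=3 (border 'aba')

[0, 0, 1, 1, 2, 3, 2, 3]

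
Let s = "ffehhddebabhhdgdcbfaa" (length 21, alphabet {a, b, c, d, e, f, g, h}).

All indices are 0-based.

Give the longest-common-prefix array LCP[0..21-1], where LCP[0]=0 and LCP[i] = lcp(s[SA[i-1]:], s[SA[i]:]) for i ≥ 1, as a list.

sorted suffixes:
  #0 SA[0]=20  'a'
  #1 SA[1]=19  'aa'
  #2 SA[2]=9  'abhhdgdcbfaa'
  #3 SA[3]=8  'babhhdgdcbfaa'
  #4 SA[4]=17  'bfaa'
  #5 SA[5]=10  'bhhdgdcbfaa'
  #6 SA[6]=16  'cbfaa'
  #7 SA[7]=15  'dcbfaa'
  #8 SA[8]=5  'ddebabhhdgdcbfaa'
  #9 SA[9]=6  'debabhhdgdcbfaa'
  #10 SA[10]=13  'dgdcbfaa'
  #11 SA[11]=7  'ebabhhdgdcbfaa'
  #12 SA[12]=2  'ehhddebabhhdgdcbfaa'
  #13 SA[13]=18  'faa'
  #14 SA[14]=1  'fehhddebabhhdgdcbfaa'
  #15 SA[15]=0  'ffehhddebabhhdgdcbfaa'
  #16 SA[16]=14  'gdcbfaa'
  #17 SA[17]=4  'hddebabhhdgdcbfaa'
  #18 SA[18]=12  'hdgdcbfaa'
  #19 SA[19]=3  'hhddebabhhdgdcbfaa'
  #20 SA[20]=11  'hhdgdcbfaa'

SA = [20, 19, 9, 8, 17, 10, 16, 15, 5, 6, 13, 7, 2, 18, 1, 0, 14, 4, 12, 3, 11]
rank  pair      lcp
   1  s[20:],s[19:]  1  'a'
   2  s[19:],s[9:]  1  'a'
   3  s[9:],s[8:]  0  ''
   4  s[8:],s[17:]  1  'b'
   5  s[17:],s[10:]  1  'b'
   6  s[10:],s[16:]  0  ''
   7  s[16:],s[15:]  0  ''
   8  s[15:],s[5:]  1  'd'
   9  s[5:],s[6:]  1  'd'
  10  s[6:],s[13:]  1  'd'
  11  s[13:],s[7:]  0  ''
  12  s[7:],s[2:]  1  'e'
  13  s[2:],s[18:]  0  ''
  14  s[18:],s[1:]  1  'f'
  15  s[1:],s[0:]  1  'f'
  16  s[0:],s[14:]  0  ''
  17  s[14:],s[4:]  0  ''
  18  s[4:],s[12:]  2  'hd'
  19  s[12:],s[3:]  1  'h'
  20  s[3:],s[11:]  3  'hhd'

[0, 1, 1, 0, 1, 1, 0, 0, 1, 1, 1, 0, 1, 0, 1, 1, 0, 0, 2, 1, 3]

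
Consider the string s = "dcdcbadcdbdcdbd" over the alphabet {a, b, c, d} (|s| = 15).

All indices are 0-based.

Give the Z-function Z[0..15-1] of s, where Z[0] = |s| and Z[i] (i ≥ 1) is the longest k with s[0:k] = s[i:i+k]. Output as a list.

[15, 0, 2, 0, 0, 0, 3, 0, 1, 0, 3, 0, 1, 0, 1]

Z[0]=15
i=1: i≥r, start 0; Z[1]=0
i=2: i≥r, start 0; Z[2]=2 grow→box=[2,4)
i=3: min(r-i=1, Z[1]=0)=0; Z[3]=0
i=4: i≥r, start 0; Z[4]=0
i=5: i≥r, start 0; Z[5]=0
i=6: i≥r, start 0; Z[6]=3 grow→box=[6,9)
i=7: min(r-i=2, Z[1]=0)=0; Z[7]=0
i=8: min(r-i=1, Z[2]=2)=1; Z[8]=1
i=9: i≥r, start 0; Z[9]=0
i=10: i≥r, start 0; Z[10]=3 grow→box=[10,13)
i=11: min(r-i=2, Z[1]=0)=0; Z[11]=0
i=12: min(r-i=1, Z[2]=2)=1; Z[12]=1
i=13: i≥r, start 0; Z[13]=0
i=14: i≥r, start 0; Z[14]=1 grow→box=[14,15)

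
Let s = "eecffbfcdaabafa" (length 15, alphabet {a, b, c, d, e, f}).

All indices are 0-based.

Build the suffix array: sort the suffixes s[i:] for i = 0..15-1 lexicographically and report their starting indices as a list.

rank | idx | suffix
   0 |  14 | a
   1 |   9 | aabafa
   2 |  10 | abafa
   3 |  12 | afa
   4 |  11 | bafa
   5 |   5 | bfcdaabafa
   6 |   7 | cdaabafa
   7 |   2 | cffbfcdaabafa
   8 |   8 | daabafa
   9 |   1 | ecffbfcdaabafa
  10 |   0 | eecffbfcdaabafa
  11 |  13 | fa
  12 |   4 | fbfcdaabafa
  13 |   6 | fcdaabafa
  14 |   3 | ffbfcdaabafa

[14, 9, 10, 12, 11, 5, 7, 2, 8, 1, 0, 13, 4, 6, 3]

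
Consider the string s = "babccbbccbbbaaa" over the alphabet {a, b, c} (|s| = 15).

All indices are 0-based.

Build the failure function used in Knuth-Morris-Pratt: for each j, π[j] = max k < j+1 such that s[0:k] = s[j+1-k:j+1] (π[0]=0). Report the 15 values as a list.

[0, 0, 1, 0, 0, 1, 1, 0, 0, 1, 1, 1, 2, 0, 0]

π[0] = 0
j=1 s[j]='a': π[1]=0 (border '')
j=2 s[j]='b': π[2]=1 (border 'b')
j=3 s[j]='c': k: 1→0; π[3]=0 (border '')
j=4 s[j]='c': π[4]=0 (border '')
j=5 s[j]='b': π[5]=1 (border 'b')
j=6 s[j]='b': k: 1→0; π[6]=1 (border 'b')
j=7 s[j]='c': k: 1→0; π[7]=0 (border '')
j=8 s[j]='c': π[8]=0 (border '')
j=9 s[j]='b': π[9]=1 (border 'b')
j=10 s[j]='b': k: 1→0; π[10]=1 (border 'b')
j=11 s[j]='b': k: 1→0; π[11]=1 (border 'b')
j=12 s[j]='a': π[12]=2 (border 'ba')
j=13 s[j]='a': k: 2→0; π[13]=0 (border '')
j=14 s[j]='a': π[14]=0 (border '')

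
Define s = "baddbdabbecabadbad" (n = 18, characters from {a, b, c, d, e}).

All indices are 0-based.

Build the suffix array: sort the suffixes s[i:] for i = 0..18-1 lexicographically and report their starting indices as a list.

rank | idx | suffix
   0 |  11 | abadbad
   1 |   6 | abbecabadbad
   2 |  16 | ad
   3 |  13 | adbad
   4 |   1 | addbdabbecabadbad
   5 |  15 | bad
   6 |  12 | badbad
   7 |   0 | baddbdabbecabadbad
   8 |   7 | bbecabadbad
   9 |   4 | bdabbecabadbad
  10 |   8 | becabadbad
  11 |  10 | cabadbad
  12 |  17 | d
  13 |   5 | dabbecabadbad
  14 |  14 | dbad
  15 |   3 | dbdabbecabadbad
  16 |   2 | ddbdabbecabadbad
  17 |   9 | ecabadbad

[11, 6, 16, 13, 1, 15, 12, 0, 7, 4, 8, 10, 17, 5, 14, 3, 2, 9]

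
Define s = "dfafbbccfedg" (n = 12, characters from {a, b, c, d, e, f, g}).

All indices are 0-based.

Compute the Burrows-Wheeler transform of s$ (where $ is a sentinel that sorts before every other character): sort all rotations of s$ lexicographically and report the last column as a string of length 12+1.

rank  rotation       last
    0  $dfafbbccfedg  g
    1  afbbccfedg$df  f
    2  bbccfedg$dfaf  f
    3  bccfedg$dfafb  b
    4  ccfedg$dfafbb  b
    5  cfedg$dfafbbc  c
    6  dfafbbccfedg$  $
    7  dg$dfafbbccfe  e
    8  edg$dfafbbccf  f
    9  fafbbccfedg$d  d
   10  fbbccfedg$dfa  a
   11  fedg$dfafbbcc  c
   12  g$dfafbbccfed  d

gffbbc$efdacd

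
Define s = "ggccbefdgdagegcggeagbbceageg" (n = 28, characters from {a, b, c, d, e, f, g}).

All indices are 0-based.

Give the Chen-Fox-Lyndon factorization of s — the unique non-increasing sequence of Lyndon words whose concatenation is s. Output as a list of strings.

["g", "g", "c", "c", "befdgd", "agegcgge", "agbbceageg"]

emit factor 1: 'g' (i=0, period=1)
emit factor 2: 'g' (i=1, period=1)
emit factor 3: 'c' (i=2, period=1)
emit factor 4: 'c' (i=3, period=1)
emit factor 5: 'befdgd' (i=4, period=6)
emit factor 6: 'agegcgge' (i=10, period=8)
emit factor 7: 'agbbceageg' (i=18, period=10)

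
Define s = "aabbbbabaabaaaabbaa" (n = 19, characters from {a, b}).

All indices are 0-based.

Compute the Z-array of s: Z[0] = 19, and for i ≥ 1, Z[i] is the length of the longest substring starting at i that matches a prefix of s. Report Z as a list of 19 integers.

[19, 1, 0, 0, 0, 0, 1, 0, 3, 1, 0, 2, 2, 4, 1, 0, 0, 2, 1]

Z[0]=19
i=1: fresh scan; Z[1]=1 scan→box=[1,2)
i=2: fresh scan; Z[2]=0
i=3: fresh scan; Z[3]=0
i=4: fresh scan; Z[4]=0
i=5: fresh scan; Z[5]=0
i=6: fresh scan; Z[6]=1 scan→box=[6,7)
i=7: fresh scan; Z[7]=0
i=8: fresh scan; Z[8]=3 scan→box=[8,11)
i=9: min(r-i=2, Z[1]=1)=1; Z[9]=1
i=10: min(r-i=1, Z[2]=0)=0; Z[10]=0
i=11: fresh scan; Z[11]=2 scan→box=[11,13)
i=12: min(r-i=1, Z[1]=1)=1; Z[12]=2 scan→box=[12,14)
i=13: min(r-i=1, Z[1]=1)=1; Z[13]=4 scan→box=[13,17)
i=14: min(r-i=3, Z[1]=1)=1; Z[14]=1
i=15: min(r-i=2, Z[2]=0)=0; Z[15]=0
i=16: min(r-i=1, Z[3]=0)=0; Z[16]=0
i=17: fresh scan; Z[17]=2 scan→box=[17,19)
i=18: min(r-i=1, Z[1]=1)=1; Z[18]=1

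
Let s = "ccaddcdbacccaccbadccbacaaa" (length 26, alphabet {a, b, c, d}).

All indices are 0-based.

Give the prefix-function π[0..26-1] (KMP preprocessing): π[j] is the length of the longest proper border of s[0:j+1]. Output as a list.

[0, 1, 0, 0, 0, 1, 0, 0, 0, 1, 2, 2, 3, 1, 2, 0, 0, 0, 1, 2, 0, 0, 1, 0, 0, 0]

π[0] = 0
j=1 s[j]='c': π[1]=1 (border 'c')
j=2 s[j]='a': k: 1→0; π[2]=0 (border '')
j=3 s[j]='d': π[3]=0 (border '')
j=4 s[j]='d': π[4]=0 (border '')
j=5 s[j]='c': π[5]=1 (border 'c')
j=6 s[j]='d': k: 1→0; π[6]=0 (border '')
j=7 s[j]='b': π[7]=0 (border '')
j=8 s[j]='a': π[8]=0 (border '')
j=9 s[j]='c': π[9]=1 (border 'c')
j=10 s[j]='c': π[10]=2 (border 'cc')
j=11 s[j]='c': k: 2→1; π[11]=2 (border 'cc')
j=12 s[j]='a': π[12]=3 (border 'cca')
j=13 s[j]='c': k: 3→0; π[13]=1 (border 'c')
j=14 s[j]='c': π[14]=2 (border 'cc')
j=15 s[j]='b': k: 2→1→0; π[15]=0 (border '')
j=16 s[j]='a': π[16]=0 (border '')
j=17 s[j]='d': π[17]=0 (border '')
j=18 s[j]='c': π[18]=1 (border 'c')
j=19 s[j]='c': π[19]=2 (border 'cc')
j=20 s[j]='b': k: 2→1→0; π[20]=0 (border '')
j=21 s[j]='a': π[21]=0 (border '')
j=22 s[j]='c': π[22]=1 (border 'c')
j=23 s[j]='a': k: 1→0; π[23]=0 (border '')
j=24 s[j]='a': π[24]=0 (border '')
j=25 s[j]='a': π[25]=0 (border '')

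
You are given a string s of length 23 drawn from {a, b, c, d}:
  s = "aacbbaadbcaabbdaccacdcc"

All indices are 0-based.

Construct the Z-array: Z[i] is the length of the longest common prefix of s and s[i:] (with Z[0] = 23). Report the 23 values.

Z[0]=23
i=1: i≥r, start 0; Z[1]=1 grow→box=[1,2)
i=2: i≥r, start 0; Z[2]=0
i=3: i≥r, start 0; Z[3]=0
i=4: i≥r, start 0; Z[4]=0
i=5: i≥r, start 0; Z[5]=2 grow→box=[5,7)
i=6: min(r-i=1, Z[1]=1)=1; Z[6]=1
i=7: i≥r, start 0; Z[7]=0
i=8: i≥r, start 0; Z[8]=0
i=9: i≥r, start 0; Z[9]=0
i=10: i≥r, start 0; Z[10]=2 grow→box=[10,12)
i=11: min(r-i=1, Z[1]=1)=1; Z[11]=1
i=12: i≥r, start 0; Z[12]=0
i=13: i≥r, start 0; Z[13]=0
i=14: i≥r, start 0; Z[14]=0
i=15: i≥r, start 0; Z[15]=1 grow→box=[15,16)
i=16: i≥r, start 0; Z[16]=0
i=17: i≥r, start 0; Z[17]=0
i=18: i≥r, start 0; Z[18]=1 grow→box=[18,19)
i=19: i≥r, start 0; Z[19]=0
i=20: i≥r, start 0; Z[20]=0
i=21: i≥r, start 0; Z[21]=0
i=22: i≥r, start 0; Z[22]=0

[23, 1, 0, 0, 0, 2, 1, 0, 0, 0, 2, 1, 0, 0, 0, 1, 0, 0, 1, 0, 0, 0, 0]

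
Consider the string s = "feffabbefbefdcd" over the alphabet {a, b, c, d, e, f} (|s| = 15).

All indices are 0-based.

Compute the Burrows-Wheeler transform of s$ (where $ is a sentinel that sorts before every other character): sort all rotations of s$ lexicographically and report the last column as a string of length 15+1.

dfabfdcfbbffee$e

rank  rotation          last
    0  $feffabbefbefdcd  d
    1  abbefbefdcd$feff  f
    2  bbefbefdcd$feffa  a
    3  befbefdcd$feffab  b
    4  befdcd$feffabbef  f
    5  cd$feffabbefbefd  d
    6  d$feffabbefbefdc  c
    7  dcd$feffabbefbef  f
    8  efbefdcd$feffabb  b
    9  efdcd$feffabbefb  b
   10  effabbefbefdcd$f  f
   11  fabbefbefdcd$fef  f
   12  fbefdcd$feffabbe  e
   13  fdcd$feffabbefbe  e
   14  feffabbefbefdcd$  $
   15  ffabbefbefdcd$fe  e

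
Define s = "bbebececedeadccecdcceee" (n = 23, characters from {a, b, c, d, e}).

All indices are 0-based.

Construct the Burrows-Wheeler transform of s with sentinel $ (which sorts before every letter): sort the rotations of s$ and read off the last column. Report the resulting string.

ee$beddeceecaceedbcbccec

rank  rotation                  last
    0  $bbebececedeadccecdcceee  e
    1  adccecdcceee$bbebececede  e
    2  bbebececedeadccecdcceee$  $
    3  bebececedeadccecdcceee$b  b
    4  bececedeadccecdcceee$bbe  e
    5  ccecdcceee$bbebececedead  d
    6  cceee$bbebececedeadccecd  d
    7  cdcceee$bbebececedeadcce  e
    8  cecdcceee$bbebececedeadc  c
    9  cecedeadccecdcceee$bbebe  e
   10  cedeadccecdcceee$bbebece  e
   11  ceee$bbebececedeadccecdc  c
   12  dccecdcceee$bbebececedea  a
   13  dcceee$bbebececedeadccec  c
   14  deadccecdcceee$bbebecece  e
   15  e$bbebececedeadccecdccee  e
   16  eadccecdcceee$bbebececed  d
   17  ebececedeadccecdcceee$bb  b
   18  ecdcceee$bbebececedeadcc  c
   19  ececedeadccecdcceee$bbeb  b
   20  ecedeadccecdcceee$bbebec  c
   21  edeadccecdcceee$bbebecec  c
   22  ee$bbebececedeadccecdcce  e
   23  eee$bbebececedeadccecdcc  c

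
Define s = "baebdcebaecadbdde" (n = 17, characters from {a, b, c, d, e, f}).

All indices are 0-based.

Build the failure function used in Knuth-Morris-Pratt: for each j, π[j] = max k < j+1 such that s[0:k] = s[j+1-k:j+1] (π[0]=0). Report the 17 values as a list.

[0, 0, 0, 1, 0, 0, 0, 1, 2, 3, 0, 0, 0, 1, 0, 0, 0]

π[0] = 0
j=1 s[j]='a': π[1]=0 (border '')
j=2 s[j]='e': π[2]=0 (border '')
j=3 s[j]='b': π[3]=1 (border 'b')
j=4 s[j]='d': k: 1→0; π[4]=0 (border '')
j=5 s[j]='c': π[5]=0 (border '')
j=6 s[j]='e': π[6]=0 (border '')
j=7 s[j]='b': π[7]=1 (border 'b')
j=8 s[j]='a': π[8]=2 (border 'ba')
j=9 s[j]='e': π[9]=3 (border 'bae')
j=10 s[j]='c': k: 3→0; π[10]=0 (border '')
j=11 s[j]='a': π[11]=0 (border '')
j=12 s[j]='d': π[12]=0 (border '')
j=13 s[j]='b': π[13]=1 (border 'b')
j=14 s[j]='d': k: 1→0; π[14]=0 (border '')
j=15 s[j]='d': π[15]=0 (border '')
j=16 s[j]='e': π[16]=0 (border '')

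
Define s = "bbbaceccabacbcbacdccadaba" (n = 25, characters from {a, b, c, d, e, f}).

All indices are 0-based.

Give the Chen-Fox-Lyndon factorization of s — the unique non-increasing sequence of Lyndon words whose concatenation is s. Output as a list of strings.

emit factor 1: 'b' (i=0, period=1)
emit factor 2: 'b' (i=1, period=1)
emit factor 3: 'b' (i=2, period=1)
emit factor 4: 'acecc' (i=3, period=5)
emit factor 5: 'abacbcbacdccad' (i=8, period=14)
emit factor 6: 'ab' (i=22, period=2)
emit factor 7: 'a' (i=24, period=1)

["b", "b", "b", "acecc", "abacbcbacdccad", "ab", "a"]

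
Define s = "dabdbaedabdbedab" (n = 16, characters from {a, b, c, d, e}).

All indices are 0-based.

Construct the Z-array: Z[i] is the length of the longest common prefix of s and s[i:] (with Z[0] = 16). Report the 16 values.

Z[0]=16
i=1: fresh scan; Z[1]=0
i=2: fresh scan; Z[2]=0
i=3: fresh scan; Z[3]=1 grow→box=[3,4)
i=4: fresh scan; Z[4]=0
i=5: fresh scan; Z[5]=0
i=6: fresh scan; Z[6]=0
i=7: fresh scan; Z[7]=5 grow→box=[7,12)
i=8: min(r-i=4, Z[1]=0)=0; Z[8]=0
i=9: min(r-i=3, Z[2]=0)=0; Z[9]=0
i=10: min(r-i=2, Z[3]=1)=1; Z[10]=1
i=11: min(r-i=1, Z[4]=0)=0; Z[11]=0
i=12: fresh scan; Z[12]=0
i=13: fresh scan; Z[13]=3 grow→box=[13,16)
i=14: min(r-i=2, Z[1]=0)=0; Z[14]=0
i=15: min(r-i=1, Z[2]=0)=0; Z[15]=0

[16, 0, 0, 1, 0, 0, 0, 5, 0, 0, 1, 0, 0, 3, 0, 0]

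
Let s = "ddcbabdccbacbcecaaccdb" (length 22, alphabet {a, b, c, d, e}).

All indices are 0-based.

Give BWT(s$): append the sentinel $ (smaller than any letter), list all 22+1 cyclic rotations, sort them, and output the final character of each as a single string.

rank  rotation                 last
    0  $ddcbabdccbacbcecaaccdb  b
    1  aaccdb$ddcbabdccbacbcec  c
    2  abdccbacbcecaaccdb$ddcb  b
    3  acbcecaaccdb$ddcbabdccb  b
    4  accdb$ddcbabdccbacbceca  a
    5  b$ddcbabdccbacbcecaaccd  d
    6  babdccbacbcecaaccdb$ddc  c
    7  bacbcecaaccdb$ddcbabdcc  c
    8  bcecaaccdb$ddcbabdccbac  c
    9  bdccbacbcecaaccdb$ddcba  a
   10  caaccdb$ddcbabdccbacbce  e
   11  cbabdccbacbcecaaccdb$dd  d
   12  cbacbcecaaccdb$ddcbabdc  c
   13  cbcecaaccdb$ddcbabdccba  a
   14  ccbacbcecaaccdb$ddcbabd  d
   15  ccdb$ddcbabdccbacbcecaa  a
   16  cdb$ddcbabdccbacbcecaac  c
   17  cecaaccdb$ddcbabdccbacb  b
   18  db$ddcbabdccbacbcecaacc  c
   19  dcbabdccbacbcecaaccdb$d  d
   20  dccbacbcecaaccdb$ddcbab  b
   21  ddcbabdccbacbcecaaccdb$  $
   22  ecaaccdb$ddcbabdccbacbc  c

bcbbadcccaedcadacbcdb$c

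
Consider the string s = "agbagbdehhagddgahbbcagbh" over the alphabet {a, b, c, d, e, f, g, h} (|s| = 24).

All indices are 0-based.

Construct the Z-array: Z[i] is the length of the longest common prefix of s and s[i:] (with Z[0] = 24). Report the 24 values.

[24, 0, 0, 3, 0, 0, 0, 0, 0, 0, 2, 0, 0, 0, 0, 1, 0, 0, 0, 0, 3, 0, 0, 0]

Z[0]=24
i=1: i≥r, start 0; Z[1]=0
i=2: i≥r, start 0; Z[2]=0
i=3: i≥r, start 0; Z[3]=3 scan→box=[3,6)
i=4: min(r-i=2, Z[1]=0)=0; Z[4]=0
i=5: min(r-i=1, Z[2]=0)=0; Z[5]=0
i=6: i≥r, start 0; Z[6]=0
i=7: i≥r, start 0; Z[7]=0
i=8: i≥r, start 0; Z[8]=0
i=9: i≥r, start 0; Z[9]=0
i=10: i≥r, start 0; Z[10]=2 scan→box=[10,12)
i=11: min(r-i=1, Z[1]=0)=0; Z[11]=0
i=12: i≥r, start 0; Z[12]=0
i=13: i≥r, start 0; Z[13]=0
i=14: i≥r, start 0; Z[14]=0
i=15: i≥r, start 0; Z[15]=1 scan→box=[15,16)
i=16: i≥r, start 0; Z[16]=0
i=17: i≥r, start 0; Z[17]=0
i=18: i≥r, start 0; Z[18]=0
i=19: i≥r, start 0; Z[19]=0
i=20: i≥r, start 0; Z[20]=3 scan→box=[20,23)
i=21: min(r-i=2, Z[1]=0)=0; Z[21]=0
i=22: min(r-i=1, Z[2]=0)=0; Z[22]=0
i=23: i≥r, start 0; Z[23]=0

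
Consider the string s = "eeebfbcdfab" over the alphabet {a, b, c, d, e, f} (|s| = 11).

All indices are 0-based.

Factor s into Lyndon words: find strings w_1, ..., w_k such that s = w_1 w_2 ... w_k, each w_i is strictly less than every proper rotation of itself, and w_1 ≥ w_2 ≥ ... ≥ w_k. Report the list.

["e", "e", "e", "bf", "bcdf", "ab"]

emit factor 1: 'e' (i=0, period=1)
emit factor 2: 'e' (i=1, period=1)
emit factor 3: 'e' (i=2, period=1)
emit factor 4: 'bf' (i=3, period=2)
emit factor 5: 'bcdf' (i=5, period=4)
emit factor 6: 'ab' (i=9, period=2)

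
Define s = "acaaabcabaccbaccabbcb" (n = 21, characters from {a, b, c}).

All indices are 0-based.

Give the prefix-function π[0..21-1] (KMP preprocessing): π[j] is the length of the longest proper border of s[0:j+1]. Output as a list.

π[0] = 0
j=1 s[j]='c': π[1]=0 (border '')
j=2 s[j]='a': π[2]=1 (border 'a')
j=3 s[j]='a': k: 1→0; π[3]=1 (border 'a')
j=4 s[j]='a': k: 1→0; π[4]=1 (border 'a')
j=5 s[j]='b': k: 1→0; π[5]=0 (border '')
j=6 s[j]='c': π[6]=0 (border '')
j=7 s[j]='a': π[7]=1 (border 'a')
j=8 s[j]='b': k: 1→0; π[8]=0 (border '')
j=9 s[j]='a': π[9]=1 (border 'a')
j=10 s[j]='c': π[10]=2 (border 'ac')
j=11 s[j]='c': k: 2→0; π[11]=0 (border '')
j=12 s[j]='b': π[12]=0 (border '')
j=13 s[j]='a': π[13]=1 (border 'a')
j=14 s[j]='c': π[14]=2 (border 'ac')
j=15 s[j]='c': k: 2→0; π[15]=0 (border '')
j=16 s[j]='a': π[16]=1 (border 'a')
j=17 s[j]='b': k: 1→0; π[17]=0 (border '')
j=18 s[j]='b': π[18]=0 (border '')
j=19 s[j]='c': π[19]=0 (border '')
j=20 s[j]='b': π[20]=0 (border '')

[0, 0, 1, 1, 1, 0, 0, 1, 0, 1, 2, 0, 0, 1, 2, 0, 1, 0, 0, 0, 0]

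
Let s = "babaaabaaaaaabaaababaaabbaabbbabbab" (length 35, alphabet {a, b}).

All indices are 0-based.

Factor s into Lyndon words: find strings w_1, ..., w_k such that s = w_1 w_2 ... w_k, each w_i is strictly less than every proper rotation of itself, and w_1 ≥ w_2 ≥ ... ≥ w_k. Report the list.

emit factor 1: 'b' (i=0, period=1)
emit factor 2: 'ab' (i=1, period=2)
emit factor 3: 'aaab' (i=3, period=4)
emit factor 4: 'aaaaaabaaababaaabbaabbbabbab' (i=7, period=28)

["b", "ab", "aaab", "aaaaaabaaababaaabbaabbbabbab"]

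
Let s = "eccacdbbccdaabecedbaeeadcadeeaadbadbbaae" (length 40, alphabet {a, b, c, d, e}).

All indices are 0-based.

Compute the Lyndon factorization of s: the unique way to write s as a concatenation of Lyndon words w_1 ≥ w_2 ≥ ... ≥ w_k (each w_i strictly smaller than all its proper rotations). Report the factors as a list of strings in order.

["e", "c", "c", "acdbbccd", "aabecedbaeeadcadeeaadbadbbaae"]

emit factor 1: 'e' (i=0, period=1)
emit factor 2: 'c' (i=1, period=1)
emit factor 3: 'c' (i=2, period=1)
emit factor 4: 'acdbbccd' (i=3, period=8)
emit factor 5: 'aabecedbaeeadcadeeaadbadbbaae' (i=11, period=29)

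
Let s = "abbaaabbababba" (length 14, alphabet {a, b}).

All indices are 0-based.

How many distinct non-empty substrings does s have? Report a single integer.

77

rank→(start, suffix):
  0 → (13, 'a')
  1 → (3, 'aaabbababba')
  2 → (4, 'aabbababba')
  3 → (8, 'ababba')
  4 → (10, 'abba')
  5 → (0, 'abbaaabbababba')
  6 → (5, 'abbababba')
  7 → (12, 'ba')
  8 → (2, 'baaabbababba')
  9 → (7, 'bababba')
  10 → (9, 'babba')
  11 → (11, 'bba')
  12 → (1, 'bbaaabbababba')
  13 → (6, 'bbababba')

SA = [13, 3, 4, 8, 10, 0, 5, 12, 2, 7, 9, 11, 1, 6]
rank  pair      lcp
   1  s[13:],s[3:]  1  'a'
   2  s[3:],s[4:]  2  'aa'
   3  s[4:],s[8:]  1  'a'
   4  s[8:],s[10:]  2  'ab'
   5  s[10:],s[0:]  4  'abba'
   6  s[0:],s[5:]  4  'abba'
   7  s[5:],s[12:]  0  ''
   8  s[12:],s[2:]  2  'ba'
   9  s[2:],s[7:]  2  'ba'
  10  s[7:],s[9:]  3  'bab'
  11  s[9:],s[11:]  1  'b'
  12  s[11:],s[1:]  3  'bba'
  13  s[1:],s[6:]  3  'bba'

n(n+1)/2 = 14·15/2 = 105
Σ LCP = 0 + 1 + 2 + 1 + 2 + 4 + 4 + 0 + 2 + 2 + 3 + 1 + 3 + 3 = 28
distinct = 105 − 28 = 77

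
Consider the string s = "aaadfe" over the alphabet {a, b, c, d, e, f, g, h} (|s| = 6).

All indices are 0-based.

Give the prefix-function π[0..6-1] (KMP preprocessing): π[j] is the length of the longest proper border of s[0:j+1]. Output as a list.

π[0] = 0
j=1 s[j]='a': π[1]=1 (border 'a')
j=2 s[j]='a': π[2]=2 (border 'aa')
j=3 s[j]='d': k: 2→1→0; π[3]=0 (border '')
j=4 s[j]='f': π[4]=0 (border '')
j=5 s[j]='e': π[5]=0 (border '')

[0, 1, 2, 0, 0, 0]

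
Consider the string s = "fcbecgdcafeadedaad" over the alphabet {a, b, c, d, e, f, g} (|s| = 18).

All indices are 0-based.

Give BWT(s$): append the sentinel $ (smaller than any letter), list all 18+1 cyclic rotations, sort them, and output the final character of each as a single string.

rank  rotation             last
    0  $fcbecgdcafeadedaad  d
    1  aad$fcbecgdcafeaded  d
    2  ad$fcbecgdcafeadeda  a
    3  adedaad$fcbecgdcafe  e
    4  afeadedaad$fcbecgdc  c
    5  becgdcafeadedaad$fc  c
    6  cafeadedaad$fcbecgd  d
    7  cbecgdcafeadedaad$f  f
    8  cgdcafeadedaad$fcbe  e
    9  d$fcbecgdcafeadedaa  a
   10  daad$fcbecgdcafeade  e
   11  dcafeadedaad$fcbecg  g
   12  dedaad$fcbecgdcafea  a
   13  eadedaad$fcbecgdcaf  f
   14  ecgdcafeadedaad$fcb  b
   15  edaad$fcbecgdcafead  d
   16  fcbecgdcafeadedaad$  $
   17  feadedaad$fcbecgdca  a
   18  gdcafeadedaad$fcbec  c

ddaeccdfeaegafbd$ac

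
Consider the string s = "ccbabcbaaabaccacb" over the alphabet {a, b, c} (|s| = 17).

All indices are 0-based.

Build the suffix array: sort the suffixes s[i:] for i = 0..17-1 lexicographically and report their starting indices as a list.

rank→(start, suffix):
  0 → (7, 'aaabaccacb')
  1 → (8, 'aabaccacb')
  2 → (9, 'abaccacb')
  3 → (3, 'abcbaaabaccacb')
  4 → (14, 'acb')
  5 → (11, 'accacb')
  6 → (16, 'b')
  7 → (6, 'baaabaccacb')
  8 → (2, 'babcbaaabaccacb')
  9 → (10, 'baccacb')
  10 → (4, 'bcbaaabaccacb')
  11 → (13, 'cacb')
  12 → (15, 'cb')
  13 → (5, 'cbaaabaccacb')
  14 → (1, 'cbabcbaaabaccacb')
  15 → (12, 'ccacb')
  16 → (0, 'ccbabcbaaabaccacb')

[7, 8, 9, 3, 14, 11, 16, 6, 2, 10, 4, 13, 15, 5, 1, 12, 0]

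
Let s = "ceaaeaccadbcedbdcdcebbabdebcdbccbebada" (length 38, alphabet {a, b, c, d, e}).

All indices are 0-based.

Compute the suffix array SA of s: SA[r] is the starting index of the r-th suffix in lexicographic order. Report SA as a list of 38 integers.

rank→(start, suffix):
  0 → (37, 'a')
  1 → (2, 'aaeaccadbcedbdcdcebbabdebcdbccbebada')
  2 → (22, 'abdebcdbccbebada')
  3 → (5, 'accadbcedbdcdcebbabdebcdbccbebada')
  4 → (35, 'ada')
  5 → (8, 'adbcedbdcdcebbabdebcdbccbebada')
  6 → (3, 'aeaccadbcedbdcdcebbabdebcdbccbebada')
  7 → (21, 'babdebcdbccbebada')
  8 → (34, 'bada')
  9 → (20, 'bbabdebcdbccbebada')
  10 → (29, 'bccbebada')
  11 → (26, 'bcdbccbebada')
  12 → (10, 'bcedbdcdcebbabdebcdbccbebada')
  13 → (14, 'bdcdcebbabdebcdbccbebada')
  14 → (23, 'bdebcdbccbebada')
  15 → (32, 'bebada')
  16 → (7, 'cadbcedbdcdcebbabdebcdbccbebada')
  17 → (31, 'cbebada')
  18 → (6, 'ccadbcedbdcdcebbabdebcdbccbebada')
  19 → (30, 'ccbebada')
  20 → (27, 'cdbccbebada')
  21 → (16, 'cdcebbabdebcdbccbebada')
  22 → (0, 'ceaaeaccadbcedbdcdcebbabdebcdbccbebada')
  23 → (18, 'cebbabdebcdbccbebada')
  24 → (11, 'cedbdcdcebbabdebcdbccbebada')
  25 → (36, 'da')
  26 → (28, 'dbccbebada')
  27 → (9, 'dbcedbdcdcebbabdebcdbccbebada')
  28 → (13, 'dbdcdcebbabdebcdbccbebada')
  29 → (15, 'dcdcebbabdebcdbccbebada')
  30 → (17, 'dcebbabdebcdbccbebada')
  31 → (24, 'debcdbccbebada')
  32 → (1, 'eaaeaccadbcedbdcdcebbabdebcdbccbebada')
  33 → (4, 'eaccadbcedbdcdcebbabdebcdbccbebada')
  34 → (33, 'ebada')
  35 → (19, 'ebbabdebcdbccbebada')
  36 → (25, 'ebcdbccbebada')
  37 → (12, 'edbdcdcebbabdebcdbccbebada')

[37, 2, 22, 5, 35, 8, 3, 21, 34, 20, 29, 26, 10, 14, 23, 32, 7, 31, 6, 30, 27, 16, 0, 18, 11, 36, 28, 9, 13, 15, 17, 24, 1, 4, 33, 19, 25, 12]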